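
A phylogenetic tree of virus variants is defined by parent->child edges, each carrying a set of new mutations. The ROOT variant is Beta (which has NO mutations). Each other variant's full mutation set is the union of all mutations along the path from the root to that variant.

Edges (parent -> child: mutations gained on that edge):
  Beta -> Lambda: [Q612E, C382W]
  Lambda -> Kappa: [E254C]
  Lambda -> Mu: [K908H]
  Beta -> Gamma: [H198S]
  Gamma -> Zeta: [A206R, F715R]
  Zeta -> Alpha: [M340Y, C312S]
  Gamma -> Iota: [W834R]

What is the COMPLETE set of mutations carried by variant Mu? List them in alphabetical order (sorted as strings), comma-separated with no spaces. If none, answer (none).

Answer: C382W,K908H,Q612E

Derivation:
At Beta: gained [] -> total []
At Lambda: gained ['Q612E', 'C382W'] -> total ['C382W', 'Q612E']
At Mu: gained ['K908H'] -> total ['C382W', 'K908H', 'Q612E']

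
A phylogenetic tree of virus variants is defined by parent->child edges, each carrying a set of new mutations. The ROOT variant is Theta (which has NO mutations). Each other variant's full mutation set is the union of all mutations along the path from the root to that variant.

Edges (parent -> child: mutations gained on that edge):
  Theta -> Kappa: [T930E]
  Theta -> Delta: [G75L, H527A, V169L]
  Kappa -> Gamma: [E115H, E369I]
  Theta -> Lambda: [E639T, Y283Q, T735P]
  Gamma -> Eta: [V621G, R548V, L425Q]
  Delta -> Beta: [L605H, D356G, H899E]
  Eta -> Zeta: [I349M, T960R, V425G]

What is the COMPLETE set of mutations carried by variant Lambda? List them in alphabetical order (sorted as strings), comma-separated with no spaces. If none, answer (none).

At Theta: gained [] -> total []
At Lambda: gained ['E639T', 'Y283Q', 'T735P'] -> total ['E639T', 'T735P', 'Y283Q']

Answer: E639T,T735P,Y283Q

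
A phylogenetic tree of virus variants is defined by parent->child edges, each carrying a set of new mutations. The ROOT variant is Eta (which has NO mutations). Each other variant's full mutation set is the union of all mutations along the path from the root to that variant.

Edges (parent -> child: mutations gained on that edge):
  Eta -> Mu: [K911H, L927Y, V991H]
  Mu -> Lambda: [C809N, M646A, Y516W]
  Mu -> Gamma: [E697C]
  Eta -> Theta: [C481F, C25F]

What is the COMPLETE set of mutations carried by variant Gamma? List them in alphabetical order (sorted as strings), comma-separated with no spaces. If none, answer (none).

At Eta: gained [] -> total []
At Mu: gained ['K911H', 'L927Y', 'V991H'] -> total ['K911H', 'L927Y', 'V991H']
At Gamma: gained ['E697C'] -> total ['E697C', 'K911H', 'L927Y', 'V991H']

Answer: E697C,K911H,L927Y,V991H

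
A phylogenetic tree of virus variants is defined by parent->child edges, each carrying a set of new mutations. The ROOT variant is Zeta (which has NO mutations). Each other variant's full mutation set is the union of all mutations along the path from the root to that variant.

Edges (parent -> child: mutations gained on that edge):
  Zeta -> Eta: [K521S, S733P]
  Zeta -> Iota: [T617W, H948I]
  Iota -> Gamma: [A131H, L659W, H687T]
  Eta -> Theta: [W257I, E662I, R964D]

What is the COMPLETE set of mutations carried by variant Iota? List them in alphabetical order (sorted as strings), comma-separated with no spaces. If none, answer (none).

Answer: H948I,T617W

Derivation:
At Zeta: gained [] -> total []
At Iota: gained ['T617W', 'H948I'] -> total ['H948I', 'T617W']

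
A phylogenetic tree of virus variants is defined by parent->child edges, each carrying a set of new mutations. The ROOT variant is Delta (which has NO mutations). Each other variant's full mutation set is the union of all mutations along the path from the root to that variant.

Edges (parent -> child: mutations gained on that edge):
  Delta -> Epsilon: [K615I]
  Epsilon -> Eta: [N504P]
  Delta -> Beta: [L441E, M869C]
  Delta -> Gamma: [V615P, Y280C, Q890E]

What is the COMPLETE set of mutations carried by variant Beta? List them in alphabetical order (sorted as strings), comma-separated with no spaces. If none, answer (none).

At Delta: gained [] -> total []
At Beta: gained ['L441E', 'M869C'] -> total ['L441E', 'M869C']

Answer: L441E,M869C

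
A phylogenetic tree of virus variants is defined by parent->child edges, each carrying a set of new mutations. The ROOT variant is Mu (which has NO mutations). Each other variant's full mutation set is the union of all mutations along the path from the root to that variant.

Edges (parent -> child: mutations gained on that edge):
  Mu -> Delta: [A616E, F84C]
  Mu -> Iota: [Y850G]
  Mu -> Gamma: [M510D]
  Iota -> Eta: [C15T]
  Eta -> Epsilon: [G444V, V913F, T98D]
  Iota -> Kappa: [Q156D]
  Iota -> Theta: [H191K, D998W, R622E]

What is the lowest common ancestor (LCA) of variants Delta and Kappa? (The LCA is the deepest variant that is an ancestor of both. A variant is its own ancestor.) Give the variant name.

Path from root to Delta: Mu -> Delta
  ancestors of Delta: {Mu, Delta}
Path from root to Kappa: Mu -> Iota -> Kappa
  ancestors of Kappa: {Mu, Iota, Kappa}
Common ancestors: {Mu}
Walk up from Kappa: Kappa (not in ancestors of Delta), Iota (not in ancestors of Delta), Mu (in ancestors of Delta)
Deepest common ancestor (LCA) = Mu

Answer: Mu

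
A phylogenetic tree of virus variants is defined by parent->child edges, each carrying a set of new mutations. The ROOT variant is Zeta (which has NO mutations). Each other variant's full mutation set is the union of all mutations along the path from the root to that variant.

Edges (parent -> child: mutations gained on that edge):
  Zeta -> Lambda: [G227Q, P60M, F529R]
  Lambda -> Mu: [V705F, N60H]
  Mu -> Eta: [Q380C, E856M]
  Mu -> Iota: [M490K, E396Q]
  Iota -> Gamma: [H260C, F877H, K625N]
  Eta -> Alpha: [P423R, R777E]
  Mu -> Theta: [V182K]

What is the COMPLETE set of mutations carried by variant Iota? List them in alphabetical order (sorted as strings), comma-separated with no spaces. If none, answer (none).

At Zeta: gained [] -> total []
At Lambda: gained ['G227Q', 'P60M', 'F529R'] -> total ['F529R', 'G227Q', 'P60M']
At Mu: gained ['V705F', 'N60H'] -> total ['F529R', 'G227Q', 'N60H', 'P60M', 'V705F']
At Iota: gained ['M490K', 'E396Q'] -> total ['E396Q', 'F529R', 'G227Q', 'M490K', 'N60H', 'P60M', 'V705F']

Answer: E396Q,F529R,G227Q,M490K,N60H,P60M,V705F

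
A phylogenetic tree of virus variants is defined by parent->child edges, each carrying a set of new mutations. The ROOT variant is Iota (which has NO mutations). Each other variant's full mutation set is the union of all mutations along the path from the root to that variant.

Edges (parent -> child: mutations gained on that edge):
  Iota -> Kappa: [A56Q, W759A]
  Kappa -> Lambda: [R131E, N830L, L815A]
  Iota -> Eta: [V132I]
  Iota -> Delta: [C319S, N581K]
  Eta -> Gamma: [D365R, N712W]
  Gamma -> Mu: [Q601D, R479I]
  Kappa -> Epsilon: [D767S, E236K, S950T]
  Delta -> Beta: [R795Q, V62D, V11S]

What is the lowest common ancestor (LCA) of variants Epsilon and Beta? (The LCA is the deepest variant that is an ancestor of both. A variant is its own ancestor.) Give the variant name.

Answer: Iota

Derivation:
Path from root to Epsilon: Iota -> Kappa -> Epsilon
  ancestors of Epsilon: {Iota, Kappa, Epsilon}
Path from root to Beta: Iota -> Delta -> Beta
  ancestors of Beta: {Iota, Delta, Beta}
Common ancestors: {Iota}
Walk up from Beta: Beta (not in ancestors of Epsilon), Delta (not in ancestors of Epsilon), Iota (in ancestors of Epsilon)
Deepest common ancestor (LCA) = Iota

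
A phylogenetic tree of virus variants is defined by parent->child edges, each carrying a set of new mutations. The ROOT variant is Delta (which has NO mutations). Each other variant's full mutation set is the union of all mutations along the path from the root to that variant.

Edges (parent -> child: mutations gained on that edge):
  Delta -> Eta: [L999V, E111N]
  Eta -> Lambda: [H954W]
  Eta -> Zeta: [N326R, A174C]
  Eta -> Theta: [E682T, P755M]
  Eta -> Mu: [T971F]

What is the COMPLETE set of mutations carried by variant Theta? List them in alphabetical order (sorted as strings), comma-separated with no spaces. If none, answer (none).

At Delta: gained [] -> total []
At Eta: gained ['L999V', 'E111N'] -> total ['E111N', 'L999V']
At Theta: gained ['E682T', 'P755M'] -> total ['E111N', 'E682T', 'L999V', 'P755M']

Answer: E111N,E682T,L999V,P755M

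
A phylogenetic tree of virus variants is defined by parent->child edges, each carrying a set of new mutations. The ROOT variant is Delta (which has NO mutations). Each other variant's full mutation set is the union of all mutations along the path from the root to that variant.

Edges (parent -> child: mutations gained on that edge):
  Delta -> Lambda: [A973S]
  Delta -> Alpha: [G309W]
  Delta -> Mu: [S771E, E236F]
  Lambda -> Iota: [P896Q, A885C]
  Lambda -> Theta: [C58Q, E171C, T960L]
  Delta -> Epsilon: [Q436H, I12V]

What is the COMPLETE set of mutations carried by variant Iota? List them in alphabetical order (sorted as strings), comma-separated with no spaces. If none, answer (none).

Answer: A885C,A973S,P896Q

Derivation:
At Delta: gained [] -> total []
At Lambda: gained ['A973S'] -> total ['A973S']
At Iota: gained ['P896Q', 'A885C'] -> total ['A885C', 'A973S', 'P896Q']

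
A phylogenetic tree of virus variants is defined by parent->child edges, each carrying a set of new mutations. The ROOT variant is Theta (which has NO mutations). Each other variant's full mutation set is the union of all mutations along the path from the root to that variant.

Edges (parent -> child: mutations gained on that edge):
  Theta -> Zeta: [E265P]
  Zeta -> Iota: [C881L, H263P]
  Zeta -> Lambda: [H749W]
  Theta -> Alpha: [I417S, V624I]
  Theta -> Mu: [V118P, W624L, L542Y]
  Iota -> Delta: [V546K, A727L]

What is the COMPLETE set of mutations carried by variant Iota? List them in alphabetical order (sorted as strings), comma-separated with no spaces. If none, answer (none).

At Theta: gained [] -> total []
At Zeta: gained ['E265P'] -> total ['E265P']
At Iota: gained ['C881L', 'H263P'] -> total ['C881L', 'E265P', 'H263P']

Answer: C881L,E265P,H263P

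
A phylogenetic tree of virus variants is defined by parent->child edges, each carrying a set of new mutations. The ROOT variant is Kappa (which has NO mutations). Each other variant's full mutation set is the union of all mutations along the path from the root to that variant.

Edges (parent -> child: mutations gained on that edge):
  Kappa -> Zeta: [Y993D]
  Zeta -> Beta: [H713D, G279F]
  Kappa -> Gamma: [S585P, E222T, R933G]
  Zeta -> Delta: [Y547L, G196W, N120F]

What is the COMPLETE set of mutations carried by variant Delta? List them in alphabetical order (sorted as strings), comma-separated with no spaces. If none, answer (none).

At Kappa: gained [] -> total []
At Zeta: gained ['Y993D'] -> total ['Y993D']
At Delta: gained ['Y547L', 'G196W', 'N120F'] -> total ['G196W', 'N120F', 'Y547L', 'Y993D']

Answer: G196W,N120F,Y547L,Y993D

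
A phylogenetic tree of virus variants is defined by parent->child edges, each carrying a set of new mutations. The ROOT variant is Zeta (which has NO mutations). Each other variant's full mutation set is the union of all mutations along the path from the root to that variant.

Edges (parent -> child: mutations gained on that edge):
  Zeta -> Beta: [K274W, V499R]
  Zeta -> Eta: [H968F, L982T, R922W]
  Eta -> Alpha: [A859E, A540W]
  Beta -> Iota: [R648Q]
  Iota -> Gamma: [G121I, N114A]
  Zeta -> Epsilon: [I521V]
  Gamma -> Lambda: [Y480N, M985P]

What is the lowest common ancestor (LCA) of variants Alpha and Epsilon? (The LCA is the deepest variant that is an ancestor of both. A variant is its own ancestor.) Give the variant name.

Answer: Zeta

Derivation:
Path from root to Alpha: Zeta -> Eta -> Alpha
  ancestors of Alpha: {Zeta, Eta, Alpha}
Path from root to Epsilon: Zeta -> Epsilon
  ancestors of Epsilon: {Zeta, Epsilon}
Common ancestors: {Zeta}
Walk up from Epsilon: Epsilon (not in ancestors of Alpha), Zeta (in ancestors of Alpha)
Deepest common ancestor (LCA) = Zeta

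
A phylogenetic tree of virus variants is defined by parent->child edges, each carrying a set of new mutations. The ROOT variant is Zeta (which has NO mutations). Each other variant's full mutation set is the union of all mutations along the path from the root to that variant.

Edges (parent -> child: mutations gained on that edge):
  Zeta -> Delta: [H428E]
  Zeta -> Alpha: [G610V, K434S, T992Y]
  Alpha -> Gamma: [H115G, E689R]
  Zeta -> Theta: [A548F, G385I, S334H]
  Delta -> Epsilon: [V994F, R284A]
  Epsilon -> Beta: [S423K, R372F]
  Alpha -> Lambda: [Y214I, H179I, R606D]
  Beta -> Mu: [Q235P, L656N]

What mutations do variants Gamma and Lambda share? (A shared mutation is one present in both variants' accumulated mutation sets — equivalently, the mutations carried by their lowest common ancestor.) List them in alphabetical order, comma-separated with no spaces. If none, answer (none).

Answer: G610V,K434S,T992Y

Derivation:
Accumulating mutations along path to Gamma:
  At Zeta: gained [] -> total []
  At Alpha: gained ['G610V', 'K434S', 'T992Y'] -> total ['G610V', 'K434S', 'T992Y']
  At Gamma: gained ['H115G', 'E689R'] -> total ['E689R', 'G610V', 'H115G', 'K434S', 'T992Y']
Mutations(Gamma) = ['E689R', 'G610V', 'H115G', 'K434S', 'T992Y']
Accumulating mutations along path to Lambda:
  At Zeta: gained [] -> total []
  At Alpha: gained ['G610V', 'K434S', 'T992Y'] -> total ['G610V', 'K434S', 'T992Y']
  At Lambda: gained ['Y214I', 'H179I', 'R606D'] -> total ['G610V', 'H179I', 'K434S', 'R606D', 'T992Y', 'Y214I']
Mutations(Lambda) = ['G610V', 'H179I', 'K434S', 'R606D', 'T992Y', 'Y214I']
Intersection: ['E689R', 'G610V', 'H115G', 'K434S', 'T992Y'] ∩ ['G610V', 'H179I', 'K434S', 'R606D', 'T992Y', 'Y214I'] = ['G610V', 'K434S', 'T992Y']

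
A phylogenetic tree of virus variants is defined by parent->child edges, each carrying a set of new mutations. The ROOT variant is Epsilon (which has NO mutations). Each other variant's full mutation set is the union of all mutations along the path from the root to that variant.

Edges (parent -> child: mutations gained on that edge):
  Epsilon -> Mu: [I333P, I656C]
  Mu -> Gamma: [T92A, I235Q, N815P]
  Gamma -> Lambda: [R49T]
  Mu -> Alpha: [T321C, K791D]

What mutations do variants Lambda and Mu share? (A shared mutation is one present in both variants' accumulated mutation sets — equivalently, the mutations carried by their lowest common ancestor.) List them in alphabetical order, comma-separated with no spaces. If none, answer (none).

Answer: I333P,I656C

Derivation:
Accumulating mutations along path to Lambda:
  At Epsilon: gained [] -> total []
  At Mu: gained ['I333P', 'I656C'] -> total ['I333P', 'I656C']
  At Gamma: gained ['T92A', 'I235Q', 'N815P'] -> total ['I235Q', 'I333P', 'I656C', 'N815P', 'T92A']
  At Lambda: gained ['R49T'] -> total ['I235Q', 'I333P', 'I656C', 'N815P', 'R49T', 'T92A']
Mutations(Lambda) = ['I235Q', 'I333P', 'I656C', 'N815P', 'R49T', 'T92A']
Accumulating mutations along path to Mu:
  At Epsilon: gained [] -> total []
  At Mu: gained ['I333P', 'I656C'] -> total ['I333P', 'I656C']
Mutations(Mu) = ['I333P', 'I656C']
Intersection: ['I235Q', 'I333P', 'I656C', 'N815P', 'R49T', 'T92A'] ∩ ['I333P', 'I656C'] = ['I333P', 'I656C']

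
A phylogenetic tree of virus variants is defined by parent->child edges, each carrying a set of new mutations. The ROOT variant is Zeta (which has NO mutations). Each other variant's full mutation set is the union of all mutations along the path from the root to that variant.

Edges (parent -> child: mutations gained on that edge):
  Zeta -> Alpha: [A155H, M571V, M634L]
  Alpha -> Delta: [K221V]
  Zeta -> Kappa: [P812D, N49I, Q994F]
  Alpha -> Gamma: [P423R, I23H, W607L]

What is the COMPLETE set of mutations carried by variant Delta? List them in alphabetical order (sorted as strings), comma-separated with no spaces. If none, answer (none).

Answer: A155H,K221V,M571V,M634L

Derivation:
At Zeta: gained [] -> total []
At Alpha: gained ['A155H', 'M571V', 'M634L'] -> total ['A155H', 'M571V', 'M634L']
At Delta: gained ['K221V'] -> total ['A155H', 'K221V', 'M571V', 'M634L']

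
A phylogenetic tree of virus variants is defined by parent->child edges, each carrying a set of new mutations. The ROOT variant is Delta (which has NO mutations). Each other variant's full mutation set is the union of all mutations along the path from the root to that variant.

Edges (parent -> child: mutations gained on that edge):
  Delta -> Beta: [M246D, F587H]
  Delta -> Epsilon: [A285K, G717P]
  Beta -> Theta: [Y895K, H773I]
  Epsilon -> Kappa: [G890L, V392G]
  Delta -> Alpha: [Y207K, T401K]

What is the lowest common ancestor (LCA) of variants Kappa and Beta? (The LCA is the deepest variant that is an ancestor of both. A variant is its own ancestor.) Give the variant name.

Answer: Delta

Derivation:
Path from root to Kappa: Delta -> Epsilon -> Kappa
  ancestors of Kappa: {Delta, Epsilon, Kappa}
Path from root to Beta: Delta -> Beta
  ancestors of Beta: {Delta, Beta}
Common ancestors: {Delta}
Walk up from Beta: Beta (not in ancestors of Kappa), Delta (in ancestors of Kappa)
Deepest common ancestor (LCA) = Delta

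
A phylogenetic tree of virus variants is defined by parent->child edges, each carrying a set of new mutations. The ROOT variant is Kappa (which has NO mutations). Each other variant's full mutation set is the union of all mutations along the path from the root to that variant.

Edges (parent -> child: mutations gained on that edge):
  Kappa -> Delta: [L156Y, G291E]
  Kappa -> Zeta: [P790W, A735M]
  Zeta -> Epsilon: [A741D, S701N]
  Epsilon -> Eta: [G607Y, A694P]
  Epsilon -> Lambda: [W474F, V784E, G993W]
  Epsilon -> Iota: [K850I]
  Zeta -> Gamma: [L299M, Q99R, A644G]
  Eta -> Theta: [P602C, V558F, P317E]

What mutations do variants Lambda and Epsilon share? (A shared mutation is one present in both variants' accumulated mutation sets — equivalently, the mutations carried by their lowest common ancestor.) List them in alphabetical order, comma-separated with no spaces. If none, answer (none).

Answer: A735M,A741D,P790W,S701N

Derivation:
Accumulating mutations along path to Lambda:
  At Kappa: gained [] -> total []
  At Zeta: gained ['P790W', 'A735M'] -> total ['A735M', 'P790W']
  At Epsilon: gained ['A741D', 'S701N'] -> total ['A735M', 'A741D', 'P790W', 'S701N']
  At Lambda: gained ['W474F', 'V784E', 'G993W'] -> total ['A735M', 'A741D', 'G993W', 'P790W', 'S701N', 'V784E', 'W474F']
Mutations(Lambda) = ['A735M', 'A741D', 'G993W', 'P790W', 'S701N', 'V784E', 'W474F']
Accumulating mutations along path to Epsilon:
  At Kappa: gained [] -> total []
  At Zeta: gained ['P790W', 'A735M'] -> total ['A735M', 'P790W']
  At Epsilon: gained ['A741D', 'S701N'] -> total ['A735M', 'A741D', 'P790W', 'S701N']
Mutations(Epsilon) = ['A735M', 'A741D', 'P790W', 'S701N']
Intersection: ['A735M', 'A741D', 'G993W', 'P790W', 'S701N', 'V784E', 'W474F'] ∩ ['A735M', 'A741D', 'P790W', 'S701N'] = ['A735M', 'A741D', 'P790W', 'S701N']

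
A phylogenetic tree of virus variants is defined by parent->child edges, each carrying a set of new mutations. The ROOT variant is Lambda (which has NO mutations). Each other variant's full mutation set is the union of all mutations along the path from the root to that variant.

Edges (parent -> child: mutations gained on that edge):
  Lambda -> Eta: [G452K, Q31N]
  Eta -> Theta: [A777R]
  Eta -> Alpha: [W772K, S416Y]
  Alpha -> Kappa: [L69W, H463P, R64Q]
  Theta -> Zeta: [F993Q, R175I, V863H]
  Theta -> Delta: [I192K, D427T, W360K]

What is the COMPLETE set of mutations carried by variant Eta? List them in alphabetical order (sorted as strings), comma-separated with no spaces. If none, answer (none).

Answer: G452K,Q31N

Derivation:
At Lambda: gained [] -> total []
At Eta: gained ['G452K', 'Q31N'] -> total ['G452K', 'Q31N']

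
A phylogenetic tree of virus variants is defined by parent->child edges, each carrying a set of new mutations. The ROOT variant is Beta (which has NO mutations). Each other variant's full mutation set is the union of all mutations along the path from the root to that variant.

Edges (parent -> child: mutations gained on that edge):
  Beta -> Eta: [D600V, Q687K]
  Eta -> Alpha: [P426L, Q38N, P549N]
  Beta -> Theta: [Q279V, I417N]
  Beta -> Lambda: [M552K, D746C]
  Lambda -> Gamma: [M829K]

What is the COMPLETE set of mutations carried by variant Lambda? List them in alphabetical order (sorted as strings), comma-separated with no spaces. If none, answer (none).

At Beta: gained [] -> total []
At Lambda: gained ['M552K', 'D746C'] -> total ['D746C', 'M552K']

Answer: D746C,M552K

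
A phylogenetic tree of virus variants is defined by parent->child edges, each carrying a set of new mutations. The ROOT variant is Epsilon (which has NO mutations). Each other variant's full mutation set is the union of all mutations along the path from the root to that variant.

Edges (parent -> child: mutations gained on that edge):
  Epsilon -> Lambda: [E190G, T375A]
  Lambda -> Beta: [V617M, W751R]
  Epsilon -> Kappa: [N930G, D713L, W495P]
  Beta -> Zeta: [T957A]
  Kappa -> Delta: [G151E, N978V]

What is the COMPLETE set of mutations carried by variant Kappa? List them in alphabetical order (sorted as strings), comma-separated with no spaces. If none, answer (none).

At Epsilon: gained [] -> total []
At Kappa: gained ['N930G', 'D713L', 'W495P'] -> total ['D713L', 'N930G', 'W495P']

Answer: D713L,N930G,W495P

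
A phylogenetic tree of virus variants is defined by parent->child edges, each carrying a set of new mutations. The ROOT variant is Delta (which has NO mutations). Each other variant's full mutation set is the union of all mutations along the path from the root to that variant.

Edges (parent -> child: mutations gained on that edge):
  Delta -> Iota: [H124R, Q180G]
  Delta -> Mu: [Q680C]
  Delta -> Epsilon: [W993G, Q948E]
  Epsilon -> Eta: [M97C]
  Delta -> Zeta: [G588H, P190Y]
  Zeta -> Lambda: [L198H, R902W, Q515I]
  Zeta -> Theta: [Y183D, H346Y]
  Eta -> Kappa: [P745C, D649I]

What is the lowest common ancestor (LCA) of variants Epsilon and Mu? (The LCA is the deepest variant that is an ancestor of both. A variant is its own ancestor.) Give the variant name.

Answer: Delta

Derivation:
Path from root to Epsilon: Delta -> Epsilon
  ancestors of Epsilon: {Delta, Epsilon}
Path from root to Mu: Delta -> Mu
  ancestors of Mu: {Delta, Mu}
Common ancestors: {Delta}
Walk up from Mu: Mu (not in ancestors of Epsilon), Delta (in ancestors of Epsilon)
Deepest common ancestor (LCA) = Delta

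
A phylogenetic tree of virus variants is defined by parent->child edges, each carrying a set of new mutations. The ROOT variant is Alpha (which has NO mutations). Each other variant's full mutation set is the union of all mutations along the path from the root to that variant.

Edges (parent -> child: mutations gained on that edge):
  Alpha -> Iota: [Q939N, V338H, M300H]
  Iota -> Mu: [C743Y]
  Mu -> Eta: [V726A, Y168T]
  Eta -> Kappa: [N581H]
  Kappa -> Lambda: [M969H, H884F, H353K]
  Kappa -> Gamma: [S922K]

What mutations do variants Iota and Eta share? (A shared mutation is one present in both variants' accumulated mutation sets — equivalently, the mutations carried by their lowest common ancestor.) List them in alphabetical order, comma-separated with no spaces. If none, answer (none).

Answer: M300H,Q939N,V338H

Derivation:
Accumulating mutations along path to Iota:
  At Alpha: gained [] -> total []
  At Iota: gained ['Q939N', 'V338H', 'M300H'] -> total ['M300H', 'Q939N', 'V338H']
Mutations(Iota) = ['M300H', 'Q939N', 'V338H']
Accumulating mutations along path to Eta:
  At Alpha: gained [] -> total []
  At Iota: gained ['Q939N', 'V338H', 'M300H'] -> total ['M300H', 'Q939N', 'V338H']
  At Mu: gained ['C743Y'] -> total ['C743Y', 'M300H', 'Q939N', 'V338H']
  At Eta: gained ['V726A', 'Y168T'] -> total ['C743Y', 'M300H', 'Q939N', 'V338H', 'V726A', 'Y168T']
Mutations(Eta) = ['C743Y', 'M300H', 'Q939N', 'V338H', 'V726A', 'Y168T']
Intersection: ['M300H', 'Q939N', 'V338H'] ∩ ['C743Y', 'M300H', 'Q939N', 'V338H', 'V726A', 'Y168T'] = ['M300H', 'Q939N', 'V338H']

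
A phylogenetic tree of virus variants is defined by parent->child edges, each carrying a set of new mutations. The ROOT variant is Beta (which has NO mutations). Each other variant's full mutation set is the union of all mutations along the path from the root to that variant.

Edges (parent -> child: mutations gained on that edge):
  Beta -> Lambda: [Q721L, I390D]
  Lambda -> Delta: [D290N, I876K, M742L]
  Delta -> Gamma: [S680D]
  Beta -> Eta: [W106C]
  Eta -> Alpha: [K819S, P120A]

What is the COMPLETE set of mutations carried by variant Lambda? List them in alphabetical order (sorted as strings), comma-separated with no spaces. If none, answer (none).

At Beta: gained [] -> total []
At Lambda: gained ['Q721L', 'I390D'] -> total ['I390D', 'Q721L']

Answer: I390D,Q721L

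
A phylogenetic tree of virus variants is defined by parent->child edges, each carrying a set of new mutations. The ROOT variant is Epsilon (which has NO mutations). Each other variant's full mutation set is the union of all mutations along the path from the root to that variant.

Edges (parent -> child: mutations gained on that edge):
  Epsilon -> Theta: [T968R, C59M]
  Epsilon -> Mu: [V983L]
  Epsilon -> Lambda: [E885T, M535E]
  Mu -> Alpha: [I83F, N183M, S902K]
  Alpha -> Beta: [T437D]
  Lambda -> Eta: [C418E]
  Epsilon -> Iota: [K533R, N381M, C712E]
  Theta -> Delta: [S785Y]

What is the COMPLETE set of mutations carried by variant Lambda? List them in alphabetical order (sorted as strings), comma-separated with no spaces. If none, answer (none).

At Epsilon: gained [] -> total []
At Lambda: gained ['E885T', 'M535E'] -> total ['E885T', 'M535E']

Answer: E885T,M535E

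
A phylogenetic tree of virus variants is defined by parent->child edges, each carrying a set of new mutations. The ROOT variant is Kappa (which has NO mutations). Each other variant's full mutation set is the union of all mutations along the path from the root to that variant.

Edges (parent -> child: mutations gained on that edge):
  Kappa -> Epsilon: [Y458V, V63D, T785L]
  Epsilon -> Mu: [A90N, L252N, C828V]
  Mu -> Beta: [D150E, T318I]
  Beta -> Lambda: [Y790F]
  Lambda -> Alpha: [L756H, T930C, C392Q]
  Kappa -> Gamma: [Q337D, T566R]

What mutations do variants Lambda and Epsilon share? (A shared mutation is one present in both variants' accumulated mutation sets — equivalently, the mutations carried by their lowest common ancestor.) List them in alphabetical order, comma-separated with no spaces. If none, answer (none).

Answer: T785L,V63D,Y458V

Derivation:
Accumulating mutations along path to Lambda:
  At Kappa: gained [] -> total []
  At Epsilon: gained ['Y458V', 'V63D', 'T785L'] -> total ['T785L', 'V63D', 'Y458V']
  At Mu: gained ['A90N', 'L252N', 'C828V'] -> total ['A90N', 'C828V', 'L252N', 'T785L', 'V63D', 'Y458V']
  At Beta: gained ['D150E', 'T318I'] -> total ['A90N', 'C828V', 'D150E', 'L252N', 'T318I', 'T785L', 'V63D', 'Y458V']
  At Lambda: gained ['Y790F'] -> total ['A90N', 'C828V', 'D150E', 'L252N', 'T318I', 'T785L', 'V63D', 'Y458V', 'Y790F']
Mutations(Lambda) = ['A90N', 'C828V', 'D150E', 'L252N', 'T318I', 'T785L', 'V63D', 'Y458V', 'Y790F']
Accumulating mutations along path to Epsilon:
  At Kappa: gained [] -> total []
  At Epsilon: gained ['Y458V', 'V63D', 'T785L'] -> total ['T785L', 'V63D', 'Y458V']
Mutations(Epsilon) = ['T785L', 'V63D', 'Y458V']
Intersection: ['A90N', 'C828V', 'D150E', 'L252N', 'T318I', 'T785L', 'V63D', 'Y458V', 'Y790F'] ∩ ['T785L', 'V63D', 'Y458V'] = ['T785L', 'V63D', 'Y458V']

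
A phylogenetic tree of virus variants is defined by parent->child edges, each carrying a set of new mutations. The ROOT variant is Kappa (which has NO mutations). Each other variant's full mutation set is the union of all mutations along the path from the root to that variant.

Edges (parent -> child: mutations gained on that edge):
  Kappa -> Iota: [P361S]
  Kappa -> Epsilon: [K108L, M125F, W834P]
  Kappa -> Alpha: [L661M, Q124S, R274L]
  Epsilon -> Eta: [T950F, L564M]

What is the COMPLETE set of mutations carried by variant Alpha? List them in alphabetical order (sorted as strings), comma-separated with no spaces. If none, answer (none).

Answer: L661M,Q124S,R274L

Derivation:
At Kappa: gained [] -> total []
At Alpha: gained ['L661M', 'Q124S', 'R274L'] -> total ['L661M', 'Q124S', 'R274L']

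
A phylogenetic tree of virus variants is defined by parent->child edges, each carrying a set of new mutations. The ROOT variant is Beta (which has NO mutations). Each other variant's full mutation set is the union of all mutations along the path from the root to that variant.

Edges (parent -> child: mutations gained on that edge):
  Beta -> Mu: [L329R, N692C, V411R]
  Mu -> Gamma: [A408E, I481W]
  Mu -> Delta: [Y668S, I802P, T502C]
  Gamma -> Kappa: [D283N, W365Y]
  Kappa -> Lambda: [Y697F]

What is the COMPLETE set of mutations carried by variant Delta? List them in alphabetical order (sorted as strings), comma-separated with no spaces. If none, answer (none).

At Beta: gained [] -> total []
At Mu: gained ['L329R', 'N692C', 'V411R'] -> total ['L329R', 'N692C', 'V411R']
At Delta: gained ['Y668S', 'I802P', 'T502C'] -> total ['I802P', 'L329R', 'N692C', 'T502C', 'V411R', 'Y668S']

Answer: I802P,L329R,N692C,T502C,V411R,Y668S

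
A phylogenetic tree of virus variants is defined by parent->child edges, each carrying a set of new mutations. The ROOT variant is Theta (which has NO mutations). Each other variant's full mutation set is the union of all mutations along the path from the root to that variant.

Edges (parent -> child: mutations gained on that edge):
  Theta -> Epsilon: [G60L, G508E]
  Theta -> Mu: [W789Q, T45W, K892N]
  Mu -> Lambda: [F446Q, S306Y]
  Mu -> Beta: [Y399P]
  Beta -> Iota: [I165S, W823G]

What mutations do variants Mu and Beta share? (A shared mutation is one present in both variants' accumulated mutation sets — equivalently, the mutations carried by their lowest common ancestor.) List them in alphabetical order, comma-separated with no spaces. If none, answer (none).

Answer: K892N,T45W,W789Q

Derivation:
Accumulating mutations along path to Mu:
  At Theta: gained [] -> total []
  At Mu: gained ['W789Q', 'T45W', 'K892N'] -> total ['K892N', 'T45W', 'W789Q']
Mutations(Mu) = ['K892N', 'T45W', 'W789Q']
Accumulating mutations along path to Beta:
  At Theta: gained [] -> total []
  At Mu: gained ['W789Q', 'T45W', 'K892N'] -> total ['K892N', 'T45W', 'W789Q']
  At Beta: gained ['Y399P'] -> total ['K892N', 'T45W', 'W789Q', 'Y399P']
Mutations(Beta) = ['K892N', 'T45W', 'W789Q', 'Y399P']
Intersection: ['K892N', 'T45W', 'W789Q'] ∩ ['K892N', 'T45W', 'W789Q', 'Y399P'] = ['K892N', 'T45W', 'W789Q']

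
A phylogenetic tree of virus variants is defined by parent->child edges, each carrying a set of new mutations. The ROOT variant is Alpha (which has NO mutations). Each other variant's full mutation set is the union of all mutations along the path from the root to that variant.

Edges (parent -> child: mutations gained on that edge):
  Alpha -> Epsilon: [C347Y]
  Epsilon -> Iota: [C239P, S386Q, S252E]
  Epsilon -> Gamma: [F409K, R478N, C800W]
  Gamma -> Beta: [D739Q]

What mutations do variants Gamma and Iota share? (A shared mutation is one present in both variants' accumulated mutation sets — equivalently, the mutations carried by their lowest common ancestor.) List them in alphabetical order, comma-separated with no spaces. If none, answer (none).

Accumulating mutations along path to Gamma:
  At Alpha: gained [] -> total []
  At Epsilon: gained ['C347Y'] -> total ['C347Y']
  At Gamma: gained ['F409K', 'R478N', 'C800W'] -> total ['C347Y', 'C800W', 'F409K', 'R478N']
Mutations(Gamma) = ['C347Y', 'C800W', 'F409K', 'R478N']
Accumulating mutations along path to Iota:
  At Alpha: gained [] -> total []
  At Epsilon: gained ['C347Y'] -> total ['C347Y']
  At Iota: gained ['C239P', 'S386Q', 'S252E'] -> total ['C239P', 'C347Y', 'S252E', 'S386Q']
Mutations(Iota) = ['C239P', 'C347Y', 'S252E', 'S386Q']
Intersection: ['C347Y', 'C800W', 'F409K', 'R478N'] ∩ ['C239P', 'C347Y', 'S252E', 'S386Q'] = ['C347Y']

Answer: C347Y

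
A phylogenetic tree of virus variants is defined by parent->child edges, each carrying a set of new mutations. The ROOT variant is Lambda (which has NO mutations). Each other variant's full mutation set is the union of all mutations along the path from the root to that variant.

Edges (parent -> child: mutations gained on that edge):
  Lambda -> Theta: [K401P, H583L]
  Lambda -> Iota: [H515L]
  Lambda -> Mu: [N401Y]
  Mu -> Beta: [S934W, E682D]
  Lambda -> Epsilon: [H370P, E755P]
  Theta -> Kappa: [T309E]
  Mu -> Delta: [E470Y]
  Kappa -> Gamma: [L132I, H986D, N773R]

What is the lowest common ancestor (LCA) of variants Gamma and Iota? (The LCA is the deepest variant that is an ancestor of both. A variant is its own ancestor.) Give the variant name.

Path from root to Gamma: Lambda -> Theta -> Kappa -> Gamma
  ancestors of Gamma: {Lambda, Theta, Kappa, Gamma}
Path from root to Iota: Lambda -> Iota
  ancestors of Iota: {Lambda, Iota}
Common ancestors: {Lambda}
Walk up from Iota: Iota (not in ancestors of Gamma), Lambda (in ancestors of Gamma)
Deepest common ancestor (LCA) = Lambda

Answer: Lambda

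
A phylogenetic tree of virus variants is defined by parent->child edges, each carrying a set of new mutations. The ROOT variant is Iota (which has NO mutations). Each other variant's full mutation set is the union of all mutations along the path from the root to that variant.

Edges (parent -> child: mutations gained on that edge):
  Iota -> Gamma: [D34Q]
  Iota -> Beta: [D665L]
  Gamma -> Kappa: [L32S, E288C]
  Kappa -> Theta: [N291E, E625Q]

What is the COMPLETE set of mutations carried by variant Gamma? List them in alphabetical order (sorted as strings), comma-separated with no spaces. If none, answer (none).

At Iota: gained [] -> total []
At Gamma: gained ['D34Q'] -> total ['D34Q']

Answer: D34Q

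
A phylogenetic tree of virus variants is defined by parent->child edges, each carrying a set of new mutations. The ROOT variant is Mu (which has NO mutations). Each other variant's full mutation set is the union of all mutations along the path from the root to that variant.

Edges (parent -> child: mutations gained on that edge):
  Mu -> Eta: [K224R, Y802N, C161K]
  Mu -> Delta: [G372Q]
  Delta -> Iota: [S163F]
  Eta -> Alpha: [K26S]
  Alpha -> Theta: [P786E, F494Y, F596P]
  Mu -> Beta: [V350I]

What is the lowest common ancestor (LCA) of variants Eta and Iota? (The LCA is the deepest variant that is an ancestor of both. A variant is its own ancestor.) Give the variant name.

Path from root to Eta: Mu -> Eta
  ancestors of Eta: {Mu, Eta}
Path from root to Iota: Mu -> Delta -> Iota
  ancestors of Iota: {Mu, Delta, Iota}
Common ancestors: {Mu}
Walk up from Iota: Iota (not in ancestors of Eta), Delta (not in ancestors of Eta), Mu (in ancestors of Eta)
Deepest common ancestor (LCA) = Mu

Answer: Mu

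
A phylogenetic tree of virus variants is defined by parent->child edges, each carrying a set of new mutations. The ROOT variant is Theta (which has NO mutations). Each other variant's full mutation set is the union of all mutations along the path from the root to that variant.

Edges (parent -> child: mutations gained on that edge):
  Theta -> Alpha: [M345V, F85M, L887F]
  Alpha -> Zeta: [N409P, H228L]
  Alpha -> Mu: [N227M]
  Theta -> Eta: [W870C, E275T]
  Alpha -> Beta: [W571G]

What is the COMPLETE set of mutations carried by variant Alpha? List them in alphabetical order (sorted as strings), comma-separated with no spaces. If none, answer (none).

Answer: F85M,L887F,M345V

Derivation:
At Theta: gained [] -> total []
At Alpha: gained ['M345V', 'F85M', 'L887F'] -> total ['F85M', 'L887F', 'M345V']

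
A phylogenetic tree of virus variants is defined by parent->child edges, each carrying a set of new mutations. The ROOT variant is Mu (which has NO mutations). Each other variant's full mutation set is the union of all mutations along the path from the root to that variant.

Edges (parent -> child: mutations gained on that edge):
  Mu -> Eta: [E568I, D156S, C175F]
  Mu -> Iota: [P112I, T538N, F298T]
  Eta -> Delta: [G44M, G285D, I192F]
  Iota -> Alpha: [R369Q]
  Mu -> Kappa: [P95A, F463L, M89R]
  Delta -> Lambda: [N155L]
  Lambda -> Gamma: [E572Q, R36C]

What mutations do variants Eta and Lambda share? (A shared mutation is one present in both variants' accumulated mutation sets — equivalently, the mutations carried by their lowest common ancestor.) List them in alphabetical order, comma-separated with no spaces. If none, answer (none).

Answer: C175F,D156S,E568I

Derivation:
Accumulating mutations along path to Eta:
  At Mu: gained [] -> total []
  At Eta: gained ['E568I', 'D156S', 'C175F'] -> total ['C175F', 'D156S', 'E568I']
Mutations(Eta) = ['C175F', 'D156S', 'E568I']
Accumulating mutations along path to Lambda:
  At Mu: gained [] -> total []
  At Eta: gained ['E568I', 'D156S', 'C175F'] -> total ['C175F', 'D156S', 'E568I']
  At Delta: gained ['G44M', 'G285D', 'I192F'] -> total ['C175F', 'D156S', 'E568I', 'G285D', 'G44M', 'I192F']
  At Lambda: gained ['N155L'] -> total ['C175F', 'D156S', 'E568I', 'G285D', 'G44M', 'I192F', 'N155L']
Mutations(Lambda) = ['C175F', 'D156S', 'E568I', 'G285D', 'G44M', 'I192F', 'N155L']
Intersection: ['C175F', 'D156S', 'E568I'] ∩ ['C175F', 'D156S', 'E568I', 'G285D', 'G44M', 'I192F', 'N155L'] = ['C175F', 'D156S', 'E568I']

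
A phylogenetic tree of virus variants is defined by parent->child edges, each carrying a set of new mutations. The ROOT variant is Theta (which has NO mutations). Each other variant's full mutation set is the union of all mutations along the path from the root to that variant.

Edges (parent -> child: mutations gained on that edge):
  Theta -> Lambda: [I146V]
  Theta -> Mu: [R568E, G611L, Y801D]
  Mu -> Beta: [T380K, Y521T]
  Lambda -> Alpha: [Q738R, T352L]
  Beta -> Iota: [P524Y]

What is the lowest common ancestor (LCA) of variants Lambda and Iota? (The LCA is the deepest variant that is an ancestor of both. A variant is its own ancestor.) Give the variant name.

Answer: Theta

Derivation:
Path from root to Lambda: Theta -> Lambda
  ancestors of Lambda: {Theta, Lambda}
Path from root to Iota: Theta -> Mu -> Beta -> Iota
  ancestors of Iota: {Theta, Mu, Beta, Iota}
Common ancestors: {Theta}
Walk up from Iota: Iota (not in ancestors of Lambda), Beta (not in ancestors of Lambda), Mu (not in ancestors of Lambda), Theta (in ancestors of Lambda)
Deepest common ancestor (LCA) = Theta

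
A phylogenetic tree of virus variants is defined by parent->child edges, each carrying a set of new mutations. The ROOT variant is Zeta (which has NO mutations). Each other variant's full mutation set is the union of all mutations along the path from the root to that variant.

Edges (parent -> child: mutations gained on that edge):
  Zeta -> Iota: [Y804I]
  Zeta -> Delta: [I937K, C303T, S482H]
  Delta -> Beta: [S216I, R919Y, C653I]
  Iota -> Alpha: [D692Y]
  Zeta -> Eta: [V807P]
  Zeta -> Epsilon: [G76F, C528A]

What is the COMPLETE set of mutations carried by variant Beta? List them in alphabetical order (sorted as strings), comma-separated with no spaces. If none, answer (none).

At Zeta: gained [] -> total []
At Delta: gained ['I937K', 'C303T', 'S482H'] -> total ['C303T', 'I937K', 'S482H']
At Beta: gained ['S216I', 'R919Y', 'C653I'] -> total ['C303T', 'C653I', 'I937K', 'R919Y', 'S216I', 'S482H']

Answer: C303T,C653I,I937K,R919Y,S216I,S482H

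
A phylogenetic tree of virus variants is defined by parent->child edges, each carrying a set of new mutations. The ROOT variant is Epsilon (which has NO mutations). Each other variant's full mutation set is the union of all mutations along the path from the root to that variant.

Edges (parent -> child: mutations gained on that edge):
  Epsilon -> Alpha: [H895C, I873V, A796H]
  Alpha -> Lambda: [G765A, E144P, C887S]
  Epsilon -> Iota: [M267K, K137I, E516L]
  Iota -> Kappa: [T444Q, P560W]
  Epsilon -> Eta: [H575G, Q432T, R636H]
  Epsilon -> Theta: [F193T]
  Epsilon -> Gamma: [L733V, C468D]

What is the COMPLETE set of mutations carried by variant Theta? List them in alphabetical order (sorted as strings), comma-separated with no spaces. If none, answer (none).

Answer: F193T

Derivation:
At Epsilon: gained [] -> total []
At Theta: gained ['F193T'] -> total ['F193T']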